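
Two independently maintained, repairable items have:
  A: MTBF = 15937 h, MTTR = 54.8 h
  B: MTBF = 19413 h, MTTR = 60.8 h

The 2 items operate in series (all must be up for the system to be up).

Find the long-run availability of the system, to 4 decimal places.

0.9935

A(A) = MTBF/(MTBF+MTTR) = 15937/(15937+54.8) = 0.996573
A(B) = MTBF/(MTBF+MTTR) = 19413/(19413+60.8) = 0.996878
Series availability: 0.996573 × 0.996878 = 0.9935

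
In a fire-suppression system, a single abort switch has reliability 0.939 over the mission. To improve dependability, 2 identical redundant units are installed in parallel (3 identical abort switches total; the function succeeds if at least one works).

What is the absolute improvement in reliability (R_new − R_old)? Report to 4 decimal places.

0.0608

R_before = 0.939
R_after = 1 − (1 − 0.939)^3 = 0.9998
ΔR = 0.9998 − 0.939 = 0.0608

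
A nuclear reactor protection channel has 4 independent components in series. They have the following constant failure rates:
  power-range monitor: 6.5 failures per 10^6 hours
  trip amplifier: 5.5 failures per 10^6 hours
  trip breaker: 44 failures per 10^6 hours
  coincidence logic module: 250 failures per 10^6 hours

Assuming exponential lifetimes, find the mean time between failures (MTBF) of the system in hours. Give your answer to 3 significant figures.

3270

Series of exponential components: λ_sys = Σ λ_i
λ_sys = 0.0000065 + 0.0000055 + 0.000044 + 0.00025 = 3.0600e-04 /h
MTBF = 1 / λ_sys = 3270 h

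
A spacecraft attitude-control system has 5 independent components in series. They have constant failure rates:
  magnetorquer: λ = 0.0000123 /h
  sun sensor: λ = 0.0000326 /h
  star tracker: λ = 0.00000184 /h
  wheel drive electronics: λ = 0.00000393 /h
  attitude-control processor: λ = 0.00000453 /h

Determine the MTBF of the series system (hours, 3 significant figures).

Series of exponential components: λ_sys = Σ λ_i
λ_sys = 0.0000123 + 0.0000326 + 0.00000184 + 0.00000393 + 0.00000453 = 5.5200e-05 /h
MTBF = 1 / λ_sys = 18100 h

18100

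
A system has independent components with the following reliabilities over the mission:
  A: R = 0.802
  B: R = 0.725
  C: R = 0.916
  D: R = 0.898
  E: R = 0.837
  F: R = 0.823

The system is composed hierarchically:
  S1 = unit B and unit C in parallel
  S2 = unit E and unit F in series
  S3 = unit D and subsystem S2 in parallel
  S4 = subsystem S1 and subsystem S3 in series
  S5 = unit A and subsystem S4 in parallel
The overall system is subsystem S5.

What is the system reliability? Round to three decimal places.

Parallel (B and C): 1 − (1 − 0.72500)(1 − 0.91600) = 0.97690
Series (E and F): 0.83700 × 0.82300 = 0.68885
Parallel (D and [0.68885]): 1 − (1 − 0.89800)(1 − 0.68885) = 0.96826
Series ([0.97690] and [0.96826]): 0.97690 × 0.96826 = 0.94589
Parallel (A and [0.94589]): 1 − (1 − 0.80200)(1 − 0.94589) = 0.989

0.989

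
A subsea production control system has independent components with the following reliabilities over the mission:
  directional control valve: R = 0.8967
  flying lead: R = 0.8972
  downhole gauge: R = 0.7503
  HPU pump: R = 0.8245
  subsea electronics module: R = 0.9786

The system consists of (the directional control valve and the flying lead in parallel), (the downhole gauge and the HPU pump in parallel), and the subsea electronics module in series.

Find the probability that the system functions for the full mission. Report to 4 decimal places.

0.9258

Parallel (directional control valve and flying lead): 1 − (1 − 0.896700)(1 − 0.897200) = 0.989381
Parallel (downhole gauge and HPU pump): 1 − (1 − 0.750300)(1 − 0.824500) = 0.956178
Series ([0.989381], [0.956178], and subsea electronics module): 0.989381 × 0.956178 × 0.978600 = 0.9258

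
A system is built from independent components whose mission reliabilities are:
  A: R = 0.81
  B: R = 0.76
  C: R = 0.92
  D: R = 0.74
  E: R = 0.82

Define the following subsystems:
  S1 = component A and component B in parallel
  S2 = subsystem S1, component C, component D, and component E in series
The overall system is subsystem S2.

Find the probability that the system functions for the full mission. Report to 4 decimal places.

Parallel (A and B): 1 − (1 − 0.810000)(1 − 0.760000) = 0.954400
Series ([0.954400], C, D, and E): 0.954400 × 0.920000 × 0.740000 × 0.820000 = 0.5328

0.5328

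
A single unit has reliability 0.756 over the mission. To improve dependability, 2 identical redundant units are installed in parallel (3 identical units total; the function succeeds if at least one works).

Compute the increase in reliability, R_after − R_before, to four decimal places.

0.2295

R_before = 0.756
R_after = 1 − (1 − 0.756)^3 = 0.9855
ΔR = 0.9855 − 0.756 = 0.2295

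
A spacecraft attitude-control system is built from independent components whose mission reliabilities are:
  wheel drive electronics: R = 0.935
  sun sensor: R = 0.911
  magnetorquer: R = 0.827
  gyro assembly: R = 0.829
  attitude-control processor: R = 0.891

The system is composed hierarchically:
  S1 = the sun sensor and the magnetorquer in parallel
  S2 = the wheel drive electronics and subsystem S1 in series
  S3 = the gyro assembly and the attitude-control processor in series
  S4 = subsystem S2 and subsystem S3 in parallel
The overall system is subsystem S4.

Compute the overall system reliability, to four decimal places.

0.9792

Parallel (sun sensor and magnetorquer): 1 − (1 − 0.911000)(1 − 0.827000) = 0.984603
Series (wheel drive electronics and [0.984603]): 0.935000 × 0.984603 = 0.920604
Series (gyro assembly and attitude-control processor): 0.829000 × 0.891000 = 0.738639
Parallel ([0.920604] and [0.738639]): 1 − (1 − 0.920604)(1 − 0.738639) = 0.9792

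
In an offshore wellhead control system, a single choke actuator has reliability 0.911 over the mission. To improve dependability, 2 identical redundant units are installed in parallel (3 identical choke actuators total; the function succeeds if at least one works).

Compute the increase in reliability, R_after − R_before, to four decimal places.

R_before = 0.911
R_after = 1 − (1 − 0.911)^3 = 0.9993
ΔR = 0.9993 − 0.911 = 0.0883

0.0883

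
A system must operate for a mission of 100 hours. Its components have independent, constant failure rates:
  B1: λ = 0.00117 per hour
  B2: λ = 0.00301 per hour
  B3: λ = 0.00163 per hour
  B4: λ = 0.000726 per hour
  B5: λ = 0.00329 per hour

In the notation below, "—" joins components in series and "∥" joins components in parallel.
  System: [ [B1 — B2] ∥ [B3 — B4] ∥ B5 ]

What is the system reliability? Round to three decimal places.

R(B1) = exp(−0.00117 × 100) = 0.88959
R(B2) = exp(−0.00301 × 100) = 0.74008
R(B3) = exp(−0.00163 × 100) = 0.84959
R(B4) = exp(−0.000726 × 100) = 0.92997
R(B5) = exp(−0.00329 × 100) = 0.71964
Series (B1 and B2): 0.88959 × 0.74008 = 0.65837
Series (B3 and B4): 0.84959 × 0.92997 = 0.79009
Parallel ([0.65837], [0.79009], and B5): 1 − (1 − 0.65837)(1 − 0.79009)(1 − 0.71964) = 0.980

0.980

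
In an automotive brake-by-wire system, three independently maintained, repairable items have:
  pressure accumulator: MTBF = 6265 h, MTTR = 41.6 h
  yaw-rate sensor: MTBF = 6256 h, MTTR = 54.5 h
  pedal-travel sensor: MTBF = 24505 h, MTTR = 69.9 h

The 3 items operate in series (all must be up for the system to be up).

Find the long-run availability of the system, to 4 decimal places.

0.9820

A(pressure accumulator) = MTBF/(MTBF+MTTR) = 6265/(6265+41.6) = 0.993404
A(yaw-rate sensor) = MTBF/(MTBF+MTTR) = 6256/(6256+54.5) = 0.991364
A(pedal-travel sensor) = MTBF/(MTBF+MTTR) = 24505/(24505+69.9) = 0.997156
Series availability: 0.993404 × 0.991364 × 0.997156 = 0.9820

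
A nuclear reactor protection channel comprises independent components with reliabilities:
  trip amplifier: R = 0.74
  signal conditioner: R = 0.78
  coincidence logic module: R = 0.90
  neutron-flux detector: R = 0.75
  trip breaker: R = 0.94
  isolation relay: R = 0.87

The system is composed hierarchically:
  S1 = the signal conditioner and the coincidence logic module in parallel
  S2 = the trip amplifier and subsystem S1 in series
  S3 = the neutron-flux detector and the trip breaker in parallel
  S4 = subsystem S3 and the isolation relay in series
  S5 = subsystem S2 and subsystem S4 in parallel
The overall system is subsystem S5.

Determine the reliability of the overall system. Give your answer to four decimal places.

Parallel (signal conditioner and coincidence logic module): 1 − (1 − 0.780000)(1 − 0.900000) = 0.978000
Series (trip amplifier and [0.978000]): 0.740000 × 0.978000 = 0.723720
Parallel (neutron-flux detector and trip breaker): 1 − (1 − 0.750000)(1 − 0.940000) = 0.985000
Series ([0.985000] and isolation relay): 0.985000 × 0.870000 = 0.856950
Parallel ([0.723720] and [0.856950]): 1 − (1 − 0.723720)(1 − 0.856950) = 0.9605

0.9605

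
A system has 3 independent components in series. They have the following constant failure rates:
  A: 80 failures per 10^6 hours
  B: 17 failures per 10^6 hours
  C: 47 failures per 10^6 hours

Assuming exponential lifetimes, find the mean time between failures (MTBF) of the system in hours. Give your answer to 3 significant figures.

Series of exponential components: λ_sys = Σ λ_i
λ_sys = 0.000080 + 0.000017 + 0.000047 = 1.4400e-04 /h
MTBF = 1 / λ_sys = 6940 h

6940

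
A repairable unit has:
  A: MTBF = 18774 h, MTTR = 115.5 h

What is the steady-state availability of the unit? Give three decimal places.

A(A) = MTBF/(MTBF+MTTR) = 18774/(18774+115.5) = 0.994

0.994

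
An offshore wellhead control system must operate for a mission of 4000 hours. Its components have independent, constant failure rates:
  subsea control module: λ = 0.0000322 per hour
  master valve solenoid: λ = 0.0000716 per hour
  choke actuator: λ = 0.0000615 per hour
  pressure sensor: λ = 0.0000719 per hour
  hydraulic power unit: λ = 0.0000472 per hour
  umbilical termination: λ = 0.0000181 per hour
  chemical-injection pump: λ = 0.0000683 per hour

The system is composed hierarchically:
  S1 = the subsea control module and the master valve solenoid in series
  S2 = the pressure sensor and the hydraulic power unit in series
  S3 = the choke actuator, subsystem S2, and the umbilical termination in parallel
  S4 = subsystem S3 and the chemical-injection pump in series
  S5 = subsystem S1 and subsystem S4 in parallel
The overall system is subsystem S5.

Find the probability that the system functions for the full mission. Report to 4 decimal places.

0.9173

R(subsea control module) = exp(−0.0000322 × 4000) = 0.879150
R(master valve solenoid) = exp(−0.0000716 × 4000) = 0.750962
R(choke actuator) = exp(−0.0000615 × 4000) = 0.781922
R(pressure sensor) = exp(−0.0000719 × 4000) = 0.750062
R(hydraulic power unit) = exp(−0.0000472 × 4000) = 0.827952
R(umbilical termination) = exp(−0.0000181 × 4000) = 0.930159
R(chemical-injection pump) = exp(−0.0000683 × 4000) = 0.760941
Series (subsea control module and master valve solenoid): 0.879150 × 0.750962 = 0.660208
Series (pressure sensor and hydraulic power unit): 0.750062 × 0.827952 = 0.621015
Parallel (choke actuator, [0.621015], and umbilical termination): 1 − (1 − 0.781922)(1 − 0.621015)(1 − 0.930159) = 0.994228
Series ([0.994228] and chemical-injection pump): 0.994228 × 0.760941 = 0.756549
Parallel ([0.660208] and [0.756549]): 1 − (1 − 0.660208)(1 − 0.756549) = 0.9173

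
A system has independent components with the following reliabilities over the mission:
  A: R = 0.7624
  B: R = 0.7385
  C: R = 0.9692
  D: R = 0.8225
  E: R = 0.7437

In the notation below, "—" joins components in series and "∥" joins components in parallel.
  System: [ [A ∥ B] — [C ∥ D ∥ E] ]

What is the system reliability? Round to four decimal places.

Parallel (A and B): 1 − (1 − 0.762400)(1 − 0.738500) = 0.937868
Parallel (C, D, and E): 1 − (1 − 0.969200)(1 − 0.822500)(1 − 0.743700) = 0.998599
Series ([0.937868] and [0.998599]): 0.937868 × 0.998599 = 0.9366

0.9366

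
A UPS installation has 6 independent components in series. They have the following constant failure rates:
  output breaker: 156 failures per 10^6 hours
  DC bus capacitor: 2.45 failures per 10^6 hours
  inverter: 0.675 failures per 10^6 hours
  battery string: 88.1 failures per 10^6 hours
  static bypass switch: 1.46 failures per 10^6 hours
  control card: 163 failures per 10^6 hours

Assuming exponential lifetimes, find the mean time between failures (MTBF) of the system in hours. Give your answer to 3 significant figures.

Series of exponential components: λ_sys = Σ λ_i
λ_sys = 0.000156 + 0.00000245 + 0.000000675 + 0.0000881 + 0.00000146 + 0.000163 = 4.1169e-04 /h
MTBF = 1 / λ_sys = 2430 h

2430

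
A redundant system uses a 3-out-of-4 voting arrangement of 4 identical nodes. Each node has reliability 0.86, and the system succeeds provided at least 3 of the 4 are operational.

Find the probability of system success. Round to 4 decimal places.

R = Σ_{i=3}^{4} C(4,i) p^i (1−p)^{4−i} with p = 0.86
C(4,3)·0.86^3·0.14^1 = 0.356191
C(4,4)·0.86^4·0.14^0 = 0.547008
Sum = 0.9032

0.9032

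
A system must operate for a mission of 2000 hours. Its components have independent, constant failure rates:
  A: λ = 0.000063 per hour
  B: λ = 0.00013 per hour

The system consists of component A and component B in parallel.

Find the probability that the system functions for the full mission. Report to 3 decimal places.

R(A) = exp(−0.000063 × 2000) = 0.88161
R(B) = exp(−0.00013 × 2000) = 0.77105
Parallel (A and B): 1 − (1 − 0.88161)(1 − 0.77105) = 0.973

0.973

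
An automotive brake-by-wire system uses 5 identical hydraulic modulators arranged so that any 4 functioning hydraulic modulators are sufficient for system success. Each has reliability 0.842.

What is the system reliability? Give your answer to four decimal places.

0.8203

R = Σ_{i=4}^{5} C(5,i) p^i (1−p)^{5−i} with p = 0.842
C(5,4)·0.842^4·0.158^1 = 0.397078
C(5,5)·0.842^5·0.158^0 = 0.423214
Sum = 0.8203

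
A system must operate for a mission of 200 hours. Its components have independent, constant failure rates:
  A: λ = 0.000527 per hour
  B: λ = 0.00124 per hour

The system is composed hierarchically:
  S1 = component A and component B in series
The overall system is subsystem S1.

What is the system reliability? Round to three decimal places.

R(A) = exp(−0.000527 × 200) = 0.89996
R(B) = exp(−0.00124 × 200) = 0.78036
Series (A and B): 0.89996 × 0.78036 = 0.702

0.702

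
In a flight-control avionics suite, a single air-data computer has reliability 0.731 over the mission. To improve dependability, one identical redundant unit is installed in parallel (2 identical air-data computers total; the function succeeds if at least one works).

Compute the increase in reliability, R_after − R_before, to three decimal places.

R_before = 0.731
R_after = 1 − (1 − 0.731)^2 = 0.928
ΔR = 0.928 − 0.731 = 0.197

0.197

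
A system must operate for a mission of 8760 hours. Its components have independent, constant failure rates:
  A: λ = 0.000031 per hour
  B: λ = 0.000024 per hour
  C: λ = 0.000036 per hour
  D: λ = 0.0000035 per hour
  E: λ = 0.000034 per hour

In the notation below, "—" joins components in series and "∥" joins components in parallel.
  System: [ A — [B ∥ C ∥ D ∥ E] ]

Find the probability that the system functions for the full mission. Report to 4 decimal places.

0.7619

R(A) = exp(−0.000031 × 8760) = 0.762190
R(B) = exp(−0.000024 × 8760) = 0.810390
R(C) = exp(−0.000036 × 8760) = 0.729526
R(D) = exp(−0.0000035 × 8760) = 0.969805
R(E) = exp(−0.000034 × 8760) = 0.742420
Parallel (B, C, D, and E): 1 − (1 − 0.810390)(1 − 0.729526)(1 − 0.969805)(1 − 0.742420) = 0.999601
Series (A and [0.999601]): 0.762190 × 0.999601 = 0.7619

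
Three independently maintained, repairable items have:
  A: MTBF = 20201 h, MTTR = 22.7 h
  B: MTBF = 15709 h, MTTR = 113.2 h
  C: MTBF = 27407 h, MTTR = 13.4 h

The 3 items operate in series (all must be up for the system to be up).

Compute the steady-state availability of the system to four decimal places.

0.9912

A(A) = MTBF/(MTBF+MTTR) = 20201/(20201+22.7) = 0.998878
A(B) = MTBF/(MTBF+MTTR) = 15709/(15709+113.2) = 0.992845
A(C) = MTBF/(MTBF+MTTR) = 27407/(27407+13.4) = 0.999511
Series availability: 0.998878 × 0.992845 × 0.999511 = 0.9912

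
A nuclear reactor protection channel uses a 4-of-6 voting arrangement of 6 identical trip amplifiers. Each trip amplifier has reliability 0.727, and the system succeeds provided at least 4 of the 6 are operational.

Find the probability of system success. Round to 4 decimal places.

R = Σ_{i=4}^{6} C(6,i) p^i (1−p)^{6−i} with p = 0.727
C(6,4)·0.727^4·0.273^2 = 0.312287
C(6,5)·0.727^5·0.273^1 = 0.332649
C(6,6)·0.727^6·0.273^0 = 0.147641
Sum = 0.7926

0.7926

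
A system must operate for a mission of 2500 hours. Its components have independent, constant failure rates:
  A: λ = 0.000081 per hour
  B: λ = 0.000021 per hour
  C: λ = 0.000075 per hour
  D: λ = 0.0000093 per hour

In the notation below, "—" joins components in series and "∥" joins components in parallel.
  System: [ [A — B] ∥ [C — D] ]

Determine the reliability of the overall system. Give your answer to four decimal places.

R(A) = exp(−0.000081 × 2500) = 0.816686
R(B) = exp(−0.000021 × 2500) = 0.948854
R(C) = exp(−0.000075 × 2500) = 0.829029
R(D) = exp(−0.0000093 × 2500) = 0.977018
Series (A and B): 0.816686 × 0.948854 = 0.774916
Series (C and D): 0.829029 × 0.977018 = 0.809976
Parallel ([0.774916] and [0.809976]): 1 − (1 − 0.774916)(1 − 0.809976) = 0.9572

0.9572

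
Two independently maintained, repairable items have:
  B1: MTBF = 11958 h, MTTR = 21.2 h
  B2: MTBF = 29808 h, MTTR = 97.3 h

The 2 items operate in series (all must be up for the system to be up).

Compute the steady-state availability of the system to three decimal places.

0.995

A(B1) = MTBF/(MTBF+MTTR) = 11958/(11958+21.2) = 0.998230
A(B2) = MTBF/(MTBF+MTTR) = 29808/(29808+97.3) = 0.996746
Series availability: 0.998230 × 0.996746 = 0.995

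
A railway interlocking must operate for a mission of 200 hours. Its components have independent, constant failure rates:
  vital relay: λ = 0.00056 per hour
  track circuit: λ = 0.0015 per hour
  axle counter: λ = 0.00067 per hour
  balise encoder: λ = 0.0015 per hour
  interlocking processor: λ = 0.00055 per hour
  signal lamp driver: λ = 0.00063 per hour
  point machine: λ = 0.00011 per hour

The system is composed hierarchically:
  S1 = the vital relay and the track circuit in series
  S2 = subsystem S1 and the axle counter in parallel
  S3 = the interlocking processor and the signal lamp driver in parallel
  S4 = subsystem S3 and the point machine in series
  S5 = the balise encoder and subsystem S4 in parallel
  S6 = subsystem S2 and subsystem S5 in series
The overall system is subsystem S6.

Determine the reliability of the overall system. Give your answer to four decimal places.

R(vital relay) = exp(−0.00056 × 200) = 0.894044
R(track circuit) = exp(−0.0015 × 200) = 0.740818
R(axle counter) = exp(−0.00067 × 200) = 0.874590
R(balise encoder) = exp(−0.0015 × 200) = 0.740818
R(interlocking processor) = exp(−0.00055 × 200) = 0.895834
R(signal lamp driver) = exp(−0.00063 × 200) = 0.881615
R(point machine) = exp(−0.00011 × 200) = 0.978240
Series (vital relay and track circuit): 0.894044 × 0.740818 = 0.662324
Parallel ([0.662324] and axle counter): 1 − (1 − 0.662324)(1 − 0.874590) = 0.957652
Parallel (interlocking processor and signal lamp driver): 1 − (1 − 0.895834)(1 − 0.881615) = 0.987668
Series ([0.987668] and point machine): 0.987668 × 0.978240 = 0.966176
Parallel (balise encoder and [0.966176]): 1 − (1 − 0.740818)(1 − 0.966176) = 0.991233
Series ([0.957652] and [0.991233]): 0.957652 × 0.991233 = 0.9493

0.9493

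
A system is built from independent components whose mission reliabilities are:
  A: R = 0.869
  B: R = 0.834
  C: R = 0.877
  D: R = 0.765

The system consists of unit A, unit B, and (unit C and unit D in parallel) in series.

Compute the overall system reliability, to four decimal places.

0.7038

Parallel (C and D): 1 − (1 − 0.877000)(1 − 0.765000) = 0.971095
Series (A, B, and [0.971095]): 0.869000 × 0.834000 × 0.971095 = 0.7038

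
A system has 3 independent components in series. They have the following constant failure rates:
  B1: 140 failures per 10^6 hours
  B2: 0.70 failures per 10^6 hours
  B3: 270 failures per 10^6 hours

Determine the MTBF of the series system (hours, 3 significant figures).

2430

Series of exponential components: λ_sys = Σ λ_i
λ_sys = 0.00014 + 0.00000070 + 0.00027 = 4.1070e-04 /h
MTBF = 1 / λ_sys = 2430 h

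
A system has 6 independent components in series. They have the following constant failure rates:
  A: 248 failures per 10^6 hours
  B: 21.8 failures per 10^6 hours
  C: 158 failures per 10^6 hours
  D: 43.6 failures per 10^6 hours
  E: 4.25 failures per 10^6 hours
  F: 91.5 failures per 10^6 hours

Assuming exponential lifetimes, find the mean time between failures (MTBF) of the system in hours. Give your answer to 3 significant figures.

Series of exponential components: λ_sys = Σ λ_i
λ_sys = 0.000248 + 0.0000218 + 0.000158 + 0.0000436 + 0.00000425 + 0.0000915 = 5.6715e-04 /h
MTBF = 1 / λ_sys = 1760 h

1760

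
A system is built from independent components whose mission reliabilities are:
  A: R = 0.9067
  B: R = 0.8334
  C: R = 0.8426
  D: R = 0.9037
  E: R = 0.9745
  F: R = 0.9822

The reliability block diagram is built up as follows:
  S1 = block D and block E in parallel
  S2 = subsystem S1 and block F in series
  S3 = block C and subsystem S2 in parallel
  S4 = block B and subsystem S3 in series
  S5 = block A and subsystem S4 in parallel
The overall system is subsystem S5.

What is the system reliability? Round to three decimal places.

Parallel (D and E): 1 − (1 − 0.90370)(1 − 0.97450) = 0.99754
Series ([0.99754] and F): 0.99754 × 0.98220 = 0.97978
Parallel (C and [0.97978]): 1 − (1 − 0.84260)(1 − 0.97978) = 0.99682
Series (B and [0.99682]): 0.83340 × 0.99682 = 0.83075
Parallel (A and [0.83075]): 1 − (1 − 0.90670)(1 − 0.83075) = 0.984

0.984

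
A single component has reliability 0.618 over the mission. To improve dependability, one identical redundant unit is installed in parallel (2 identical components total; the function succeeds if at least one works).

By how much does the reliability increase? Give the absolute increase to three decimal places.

0.236

R_before = 0.618
R_after = 1 − (1 − 0.618)^2 = 0.854
ΔR = 0.854 − 0.618 = 0.236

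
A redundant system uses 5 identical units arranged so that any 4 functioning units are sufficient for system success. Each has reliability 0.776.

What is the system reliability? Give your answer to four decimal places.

R = Σ_{i=4}^{5} C(5,i) p^i (1−p)^{5−i} with p = 0.776
C(5,4)·0.776^4·0.224^1 = 0.406130
C(5,5)·0.776^5·0.224^0 = 0.281390
Sum = 0.6875

0.6875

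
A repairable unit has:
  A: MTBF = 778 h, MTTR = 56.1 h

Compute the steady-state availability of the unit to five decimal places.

A(A) = MTBF/(MTBF+MTTR) = 778/(778+56.1) = 0.93274

0.93274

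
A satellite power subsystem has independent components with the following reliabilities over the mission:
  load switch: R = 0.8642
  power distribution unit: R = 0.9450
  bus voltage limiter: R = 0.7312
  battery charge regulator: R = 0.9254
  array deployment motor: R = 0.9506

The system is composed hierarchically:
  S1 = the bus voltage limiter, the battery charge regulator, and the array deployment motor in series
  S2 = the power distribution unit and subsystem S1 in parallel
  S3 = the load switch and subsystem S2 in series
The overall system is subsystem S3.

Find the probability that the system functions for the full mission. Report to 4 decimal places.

0.8472

Series (bus voltage limiter, battery charge regulator, and array deployment motor): 0.731200 × 0.925400 × 0.950600 = 0.643226
Parallel (power distribution unit and [0.643226]): 1 − (1 − 0.945000)(1 − 0.643226) = 0.980377
Series (load switch and [0.980377]): 0.864200 × 0.980377 = 0.8472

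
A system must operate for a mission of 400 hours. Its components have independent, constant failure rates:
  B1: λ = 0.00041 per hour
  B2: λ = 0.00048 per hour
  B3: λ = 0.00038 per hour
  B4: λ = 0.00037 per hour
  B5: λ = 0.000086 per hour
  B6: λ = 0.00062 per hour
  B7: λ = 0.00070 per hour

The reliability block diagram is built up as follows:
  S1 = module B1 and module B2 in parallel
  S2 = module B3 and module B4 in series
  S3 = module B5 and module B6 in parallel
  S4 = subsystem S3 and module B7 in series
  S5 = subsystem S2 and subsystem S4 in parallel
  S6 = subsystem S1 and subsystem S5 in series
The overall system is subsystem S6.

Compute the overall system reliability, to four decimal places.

0.9105

R(B1) = exp(−0.00041 × 400) = 0.848742
R(B2) = exp(−0.00048 × 400) = 0.825307
R(B3) = exp(−0.00038 × 400) = 0.858988
R(B4) = exp(−0.00037 × 400) = 0.862431
R(B5) = exp(−0.000086 × 400) = 0.966185
R(B6) = exp(−0.00062 × 400) = 0.780360
R(B7) = exp(−0.00070 × 400) = 0.755784
Parallel (B1 and B2): 1 − (1 − 0.848742)(1 − 0.825307) = 0.973576
Series (B3 and B4): 0.858988 × 0.862431 = 0.740818
Parallel (B5 and B6): 1 − (1 − 0.966185)(1 − 0.780360) = 0.992573
Series ([0.992573] and B7): 0.992573 × 0.755784 = 0.750171
Parallel ([0.740818] and [0.750171]): 1 − (1 − 0.740818)(1 − 0.750171) = 0.935249
Series ([0.973576] and [0.935249]): 0.973576 × 0.935249 = 0.9105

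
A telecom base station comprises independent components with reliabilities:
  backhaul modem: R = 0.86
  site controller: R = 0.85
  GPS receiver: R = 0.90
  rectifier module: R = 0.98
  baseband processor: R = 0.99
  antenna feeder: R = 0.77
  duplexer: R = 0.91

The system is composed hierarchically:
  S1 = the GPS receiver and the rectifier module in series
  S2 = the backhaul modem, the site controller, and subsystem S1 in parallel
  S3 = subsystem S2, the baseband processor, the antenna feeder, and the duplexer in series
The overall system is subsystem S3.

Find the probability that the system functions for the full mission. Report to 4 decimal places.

0.6920

Series (GPS receiver and rectifier module): 0.900000 × 0.980000 = 0.882000
Parallel (backhaul modem, site controller, and [0.882000]): 1 − (1 − 0.860000)(1 − 0.850000)(1 − 0.882000) = 0.997522
Series ([0.997522], baseband processor, antenna feeder, and duplexer): 0.997522 × 0.990000 × 0.770000 × 0.910000 = 0.6920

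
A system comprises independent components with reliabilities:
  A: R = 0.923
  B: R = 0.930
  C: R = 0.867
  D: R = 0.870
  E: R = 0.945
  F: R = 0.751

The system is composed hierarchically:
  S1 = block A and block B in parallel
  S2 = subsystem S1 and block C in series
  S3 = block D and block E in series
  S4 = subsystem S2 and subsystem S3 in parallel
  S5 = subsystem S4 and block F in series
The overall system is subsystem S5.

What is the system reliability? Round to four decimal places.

Parallel (A and B): 1 − (1 − 0.923000)(1 − 0.930000) = 0.994610
Series ([0.994610] and C): 0.994610 × 0.867000 = 0.862327
Series (D and E): 0.870000 × 0.945000 = 0.822150
Parallel ([0.862327] and [0.822150]): 1 − (1 − 0.862327)(1 − 0.822150) = 0.975515
Series ([0.975515] and F): 0.975515 × 0.751000 = 0.7326

0.7326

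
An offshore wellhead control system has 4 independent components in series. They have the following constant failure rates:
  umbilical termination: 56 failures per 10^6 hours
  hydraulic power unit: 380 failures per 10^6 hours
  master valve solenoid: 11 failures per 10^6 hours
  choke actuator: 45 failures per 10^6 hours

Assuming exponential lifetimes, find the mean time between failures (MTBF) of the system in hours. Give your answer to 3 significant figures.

2030

Series of exponential components: λ_sys = Σ λ_i
λ_sys = 0.000056 + 0.00038 + 0.000011 + 0.000045 = 4.9200e-04 /h
MTBF = 1 / λ_sys = 2030 h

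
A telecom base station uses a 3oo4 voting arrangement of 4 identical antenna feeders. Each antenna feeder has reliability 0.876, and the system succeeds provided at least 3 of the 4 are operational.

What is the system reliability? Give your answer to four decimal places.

0.9223

R = Σ_{i=3}^{4} C(4,i) p^i (1−p)^{4−i} with p = 0.876
C(4,3)·0.876^3·0.124^1 = 0.333422
C(4,4)·0.876^4·0.124^0 = 0.588866
Sum = 0.9223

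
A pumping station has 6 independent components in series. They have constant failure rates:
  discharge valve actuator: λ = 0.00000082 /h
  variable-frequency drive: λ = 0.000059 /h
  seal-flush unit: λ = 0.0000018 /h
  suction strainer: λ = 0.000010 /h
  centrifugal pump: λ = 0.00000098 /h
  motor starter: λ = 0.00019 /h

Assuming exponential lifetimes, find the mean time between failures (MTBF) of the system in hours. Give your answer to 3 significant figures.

3810

Series of exponential components: λ_sys = Σ λ_i
λ_sys = 0.00000082 + 0.000059 + 0.0000018 + 0.000010 + 0.00000098 + 0.00019 = 2.6260e-04 /h
MTBF = 1 / λ_sys = 3810 h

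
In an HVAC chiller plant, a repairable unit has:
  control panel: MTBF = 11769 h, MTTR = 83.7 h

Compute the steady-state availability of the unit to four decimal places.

0.9929

A(control panel) = MTBF/(MTBF+MTTR) = 11769/(11769+83.7) = 0.9929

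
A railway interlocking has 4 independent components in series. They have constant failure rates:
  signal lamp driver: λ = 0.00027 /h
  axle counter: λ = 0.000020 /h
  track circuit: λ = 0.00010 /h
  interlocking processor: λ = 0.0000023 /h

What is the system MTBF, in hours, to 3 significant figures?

2550

Series of exponential components: λ_sys = Σ λ_i
λ_sys = 0.00027 + 0.000020 + 0.00010 + 0.0000023 = 3.9230e-04 /h
MTBF = 1 / λ_sys = 2550 h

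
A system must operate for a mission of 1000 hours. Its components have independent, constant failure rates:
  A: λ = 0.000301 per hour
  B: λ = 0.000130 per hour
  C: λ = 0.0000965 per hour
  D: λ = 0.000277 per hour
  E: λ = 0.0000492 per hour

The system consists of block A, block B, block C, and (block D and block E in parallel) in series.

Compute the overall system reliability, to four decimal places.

R(A) = exp(−0.000301 × 1000) = 0.740078
R(B) = exp(−0.000130 × 1000) = 0.878095
R(C) = exp(−0.0000965 × 1000) = 0.908010
R(D) = exp(−0.000277 × 1000) = 0.758054
R(E) = exp(−0.0000492 × 1000) = 0.951991
Parallel (D and E): 1 − (1 − 0.758054)(1 − 0.951991) = 0.988384
Series (A, B, C, and [0.988384]): 0.740078 × 0.878095 × 0.908010 × 0.988384 = 0.5832

0.5832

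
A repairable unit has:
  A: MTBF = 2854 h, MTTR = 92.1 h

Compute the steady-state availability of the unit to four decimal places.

0.9687

A(A) = MTBF/(MTBF+MTTR) = 2854/(2854+92.1) = 0.9687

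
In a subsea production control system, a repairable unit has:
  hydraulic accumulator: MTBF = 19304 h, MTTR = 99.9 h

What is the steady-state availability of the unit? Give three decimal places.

A(hydraulic accumulator) = MTBF/(MTBF+MTTR) = 19304/(19304+99.9) = 0.995

0.995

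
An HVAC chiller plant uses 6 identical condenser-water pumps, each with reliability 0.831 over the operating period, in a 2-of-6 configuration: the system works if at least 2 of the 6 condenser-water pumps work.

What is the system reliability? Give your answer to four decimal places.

0.9993

R = Σ_{i=2}^{6} C(6,i) p^i (1−p)^{6−i} with p = 0.831
C(6,2)·0.831^2·0.169^4 = 0.008450
C(6,3)·0.831^3·0.169^3 = 0.055398
C(6,4)·0.831^4·0.169^2 = 0.204300
C(6,5)·0.831^5·0.169^1 = 0.401831
C(6,6)·0.831^6·0.169^0 = 0.329311
Sum = 0.9993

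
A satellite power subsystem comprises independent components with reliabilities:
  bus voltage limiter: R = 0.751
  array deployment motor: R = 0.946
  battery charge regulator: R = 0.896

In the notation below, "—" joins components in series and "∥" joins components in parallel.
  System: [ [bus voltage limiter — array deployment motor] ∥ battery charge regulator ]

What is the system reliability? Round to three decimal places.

0.970

Series (bus voltage limiter and array deployment motor): 0.75100 × 0.94600 = 0.71045
Parallel ([0.71045] and battery charge regulator): 1 − (1 − 0.71045)(1 − 0.89600) = 0.970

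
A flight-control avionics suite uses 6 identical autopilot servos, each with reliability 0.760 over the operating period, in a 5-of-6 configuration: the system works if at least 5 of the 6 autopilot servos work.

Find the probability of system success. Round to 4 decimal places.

R = Σ_{i=5}^{6} C(6,i) p^i (1−p)^{6−i} with p = 0.760
C(6,5)·0.760^5·0.240^1 = 0.365116
C(6,6)·0.760^6·0.240^0 = 0.192700
Sum = 0.5578

0.5578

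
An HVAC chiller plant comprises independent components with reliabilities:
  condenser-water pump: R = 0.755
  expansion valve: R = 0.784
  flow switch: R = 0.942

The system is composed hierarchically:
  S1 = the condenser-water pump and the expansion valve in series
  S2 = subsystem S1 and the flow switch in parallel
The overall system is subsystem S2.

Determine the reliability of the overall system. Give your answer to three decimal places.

Series (condenser-water pump and expansion valve): 0.75500 × 0.78400 = 0.59192
Parallel ([0.59192] and flow switch): 1 − (1 − 0.59192)(1 − 0.94200) = 0.976

0.976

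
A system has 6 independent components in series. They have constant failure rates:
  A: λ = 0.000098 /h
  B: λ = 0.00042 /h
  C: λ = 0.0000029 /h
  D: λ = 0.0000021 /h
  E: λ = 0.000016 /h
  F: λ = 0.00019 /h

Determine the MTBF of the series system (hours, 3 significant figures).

1370

Series of exponential components: λ_sys = Σ λ_i
λ_sys = 0.000098 + 0.00042 + 0.0000029 + 0.0000021 + 0.000016 + 0.00019 = 7.2900e-04 /h
MTBF = 1 / λ_sys = 1370 h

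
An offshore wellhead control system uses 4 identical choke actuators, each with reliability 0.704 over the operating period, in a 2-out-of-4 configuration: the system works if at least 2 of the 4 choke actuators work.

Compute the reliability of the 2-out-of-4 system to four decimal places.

0.9193

R = Σ_{i=2}^{4} C(4,i) p^i (1−p)^{4−i} with p = 0.704
C(4,2)·0.704^2·0.296^2 = 0.260543
C(4,3)·0.704^3·0.296^1 = 0.413114
C(4,4)·0.704^4·0.296^0 = 0.245635
Sum = 0.9193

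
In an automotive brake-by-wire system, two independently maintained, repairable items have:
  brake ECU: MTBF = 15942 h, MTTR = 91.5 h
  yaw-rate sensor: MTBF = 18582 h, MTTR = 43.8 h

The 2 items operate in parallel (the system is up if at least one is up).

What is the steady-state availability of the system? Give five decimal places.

A(brake ECU) = MTBF/(MTBF+MTTR) = 15942/(15942+91.5) = 0.994293
A(yaw-rate sensor) = MTBF/(MTBF+MTTR) = 18582/(18582+43.8) = 0.997648
Parallel availability: 1 − (1 − 0.994293)(1 − 0.997648) = 0.99999

0.99999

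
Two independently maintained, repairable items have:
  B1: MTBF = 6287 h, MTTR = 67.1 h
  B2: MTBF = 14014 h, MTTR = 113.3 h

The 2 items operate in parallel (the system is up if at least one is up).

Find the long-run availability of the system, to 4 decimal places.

0.9999

A(B1) = MTBF/(MTBF+MTTR) = 6287/(6287+67.1) = 0.989440
A(B2) = MTBF/(MTBF+MTTR) = 14014/(14014+113.3) = 0.991980
Parallel availability: 1 − (1 − 0.989440)(1 − 0.991980) = 0.9999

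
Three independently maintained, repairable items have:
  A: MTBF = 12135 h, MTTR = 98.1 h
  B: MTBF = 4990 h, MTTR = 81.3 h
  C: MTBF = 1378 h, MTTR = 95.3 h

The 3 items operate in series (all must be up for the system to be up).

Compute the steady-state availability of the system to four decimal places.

0.9129

A(A) = MTBF/(MTBF+MTTR) = 12135/(12135+98.1) = 0.991981
A(B) = MTBF/(MTBF+MTTR) = 4990/(4990+81.3) = 0.983969
A(C) = MTBF/(MTBF+MTTR) = 1378/(1378+95.3) = 0.935315
Series availability: 0.991981 × 0.983969 × 0.935315 = 0.9129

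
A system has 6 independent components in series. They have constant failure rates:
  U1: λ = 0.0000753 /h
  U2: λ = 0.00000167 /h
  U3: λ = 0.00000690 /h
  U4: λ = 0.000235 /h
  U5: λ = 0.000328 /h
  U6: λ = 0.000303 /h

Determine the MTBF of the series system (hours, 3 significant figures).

Series of exponential components: λ_sys = Σ λ_i
λ_sys = 0.0000753 + 0.00000167 + 0.00000690 + 0.000235 + 0.000328 + 0.000303 = 9.4987e-04 /h
MTBF = 1 / λ_sys = 1050 h

1050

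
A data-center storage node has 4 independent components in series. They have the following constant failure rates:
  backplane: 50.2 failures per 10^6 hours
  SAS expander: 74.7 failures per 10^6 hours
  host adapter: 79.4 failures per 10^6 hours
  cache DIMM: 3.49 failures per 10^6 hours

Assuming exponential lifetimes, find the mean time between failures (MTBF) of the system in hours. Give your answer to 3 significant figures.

Series of exponential components: λ_sys = Σ λ_i
λ_sys = 0.0000502 + 0.0000747 + 0.0000794 + 0.00000349 = 2.0779e-04 /h
MTBF = 1 / λ_sys = 4810 h

4810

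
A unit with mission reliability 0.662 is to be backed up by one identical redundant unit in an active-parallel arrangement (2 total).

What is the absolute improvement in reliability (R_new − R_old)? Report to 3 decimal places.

0.224

R_before = 0.662
R_after = 1 − (1 − 0.662)^2 = 0.886
ΔR = 0.886 − 0.662 = 0.224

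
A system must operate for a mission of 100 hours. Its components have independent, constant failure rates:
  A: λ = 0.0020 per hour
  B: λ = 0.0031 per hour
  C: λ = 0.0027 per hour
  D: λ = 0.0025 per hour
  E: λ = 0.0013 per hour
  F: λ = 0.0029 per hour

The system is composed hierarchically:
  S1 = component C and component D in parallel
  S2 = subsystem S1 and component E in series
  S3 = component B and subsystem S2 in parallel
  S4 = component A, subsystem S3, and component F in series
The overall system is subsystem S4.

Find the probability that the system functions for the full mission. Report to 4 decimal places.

R(A) = exp(−0.0020 × 100) = 0.818731
R(B) = exp(−0.0031 × 100) = 0.733447
R(C) = exp(−0.0027 × 100) = 0.763379
R(D) = exp(−0.0025 × 100) = 0.778801
R(E) = exp(−0.0013 × 100) = 0.878095
R(F) = exp(−0.0029 × 100) = 0.748264
Parallel (C and D): 1 − (1 − 0.763379)(1 − 0.778801) = 0.947660
Series ([0.947660] and E): 0.947660 × 0.878095 = 0.832136
Parallel (B and [0.832136]): 1 − (1 − 0.733447)(1 − 0.832136) = 0.955255
Series (A, [0.955255], and F): 0.818731 × 0.955255 × 0.748264 = 0.5852

0.5852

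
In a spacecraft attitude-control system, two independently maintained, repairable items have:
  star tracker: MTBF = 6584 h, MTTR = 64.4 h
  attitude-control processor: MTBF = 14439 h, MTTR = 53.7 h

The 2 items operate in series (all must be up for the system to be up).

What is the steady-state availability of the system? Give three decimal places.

0.987

A(star tracker) = MTBF/(MTBF+MTTR) = 6584/(6584+64.4) = 0.990313
A(attitude-control processor) = MTBF/(MTBF+MTTR) = 14439/(14439+53.7) = 0.996295
Series availability: 0.990313 × 0.996295 = 0.987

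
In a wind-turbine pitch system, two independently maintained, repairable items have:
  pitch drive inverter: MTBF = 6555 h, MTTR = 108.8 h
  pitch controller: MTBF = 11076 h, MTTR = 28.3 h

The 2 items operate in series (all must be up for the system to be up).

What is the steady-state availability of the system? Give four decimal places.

0.9812

A(pitch drive inverter) = MTBF/(MTBF+MTTR) = 6555/(6555+108.8) = 0.983673
A(pitch controller) = MTBF/(MTBF+MTTR) = 11076/(11076+28.3) = 0.997451
Series availability: 0.983673 × 0.997451 = 0.9812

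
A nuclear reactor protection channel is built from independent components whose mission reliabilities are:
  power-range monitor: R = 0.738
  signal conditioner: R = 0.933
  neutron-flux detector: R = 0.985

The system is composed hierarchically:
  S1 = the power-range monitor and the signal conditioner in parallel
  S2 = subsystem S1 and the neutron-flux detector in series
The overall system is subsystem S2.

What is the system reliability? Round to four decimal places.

Parallel (power-range monitor and signal conditioner): 1 − (1 − 0.738000)(1 − 0.933000) = 0.982446
Series ([0.982446] and neutron-flux detector): 0.982446 × 0.985000 = 0.9677

0.9677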